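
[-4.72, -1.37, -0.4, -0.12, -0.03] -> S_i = -4.72*0.29^i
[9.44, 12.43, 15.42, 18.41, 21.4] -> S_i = 9.44 + 2.99*i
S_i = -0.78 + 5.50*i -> [-0.78, 4.72, 10.22, 15.72, 21.22]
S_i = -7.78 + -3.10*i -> [-7.78, -10.88, -13.98, -17.08, -20.18]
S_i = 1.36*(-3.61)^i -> [1.36, -4.91, 17.72, -63.98, 230.98]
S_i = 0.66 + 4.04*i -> [0.66, 4.7, 8.74, 12.78, 16.82]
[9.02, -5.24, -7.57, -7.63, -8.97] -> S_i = Random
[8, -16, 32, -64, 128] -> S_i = 8*-2^i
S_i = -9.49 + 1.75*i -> [-9.49, -7.74, -5.99, -4.24, -2.49]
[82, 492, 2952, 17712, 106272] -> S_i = 82*6^i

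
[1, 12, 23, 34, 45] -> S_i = 1 + 11*i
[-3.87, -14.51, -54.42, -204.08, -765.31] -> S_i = -3.87*3.75^i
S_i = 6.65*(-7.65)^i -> [6.65, -50.87, 389.17, -2977.19, 22775.47]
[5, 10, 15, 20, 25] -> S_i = 5 + 5*i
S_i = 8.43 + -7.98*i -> [8.43, 0.45, -7.53, -15.51, -23.49]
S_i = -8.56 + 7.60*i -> [-8.56, -0.96, 6.64, 14.24, 21.84]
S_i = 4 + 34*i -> [4, 38, 72, 106, 140]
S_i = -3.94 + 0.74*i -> [-3.94, -3.2, -2.46, -1.72, -0.98]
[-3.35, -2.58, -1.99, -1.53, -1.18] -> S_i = -3.35*0.77^i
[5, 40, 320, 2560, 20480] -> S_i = 5*8^i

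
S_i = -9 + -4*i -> [-9, -13, -17, -21, -25]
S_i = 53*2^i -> [53, 106, 212, 424, 848]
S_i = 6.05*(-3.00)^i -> [6.05, -18.15, 54.45, -163.35, 490.05]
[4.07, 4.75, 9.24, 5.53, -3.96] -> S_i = Random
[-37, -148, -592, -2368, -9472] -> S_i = -37*4^i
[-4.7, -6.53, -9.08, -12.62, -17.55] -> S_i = -4.70*1.39^i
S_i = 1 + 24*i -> [1, 25, 49, 73, 97]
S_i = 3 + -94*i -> [3, -91, -185, -279, -373]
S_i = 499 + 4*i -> [499, 503, 507, 511, 515]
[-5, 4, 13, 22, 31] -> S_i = -5 + 9*i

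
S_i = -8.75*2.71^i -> [-8.75, -23.71, -64.26, -174.15, -471.94]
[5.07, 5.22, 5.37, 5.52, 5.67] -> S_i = 5.07 + 0.15*i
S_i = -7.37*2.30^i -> [-7.37, -16.95, -38.99, -89.67, -206.24]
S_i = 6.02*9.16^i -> [6.02, 55.14, 505.11, 4626.82, 42381.7]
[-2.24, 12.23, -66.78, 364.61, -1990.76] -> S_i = -2.24*(-5.46)^i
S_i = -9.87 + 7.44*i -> [-9.87, -2.43, 5.01, 12.45, 19.89]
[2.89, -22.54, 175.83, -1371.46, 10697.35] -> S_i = 2.89*(-7.80)^i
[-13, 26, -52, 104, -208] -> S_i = -13*-2^i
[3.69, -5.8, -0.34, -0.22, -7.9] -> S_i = Random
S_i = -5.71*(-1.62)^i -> [-5.71, 9.25, -14.99, 24.28, -39.33]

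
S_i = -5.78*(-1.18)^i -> [-5.78, 6.82, -8.05, 9.5, -11.21]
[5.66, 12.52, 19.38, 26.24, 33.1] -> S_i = 5.66 + 6.86*i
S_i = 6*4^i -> [6, 24, 96, 384, 1536]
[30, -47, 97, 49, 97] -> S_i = Random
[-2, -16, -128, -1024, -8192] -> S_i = -2*8^i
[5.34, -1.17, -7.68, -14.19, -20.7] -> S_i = 5.34 + -6.51*i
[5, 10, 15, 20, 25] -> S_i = 5 + 5*i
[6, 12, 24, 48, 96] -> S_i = 6*2^i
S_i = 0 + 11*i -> [0, 11, 22, 33, 44]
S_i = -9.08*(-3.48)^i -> [-9.08, 31.6, -109.96, 382.67, -1331.69]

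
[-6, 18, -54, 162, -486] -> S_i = -6*-3^i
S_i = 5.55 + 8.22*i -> [5.55, 13.77, 21.99, 30.21, 38.43]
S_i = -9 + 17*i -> [-9, 8, 25, 42, 59]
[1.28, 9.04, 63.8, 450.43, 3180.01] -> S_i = 1.28*7.06^i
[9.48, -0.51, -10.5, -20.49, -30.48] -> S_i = 9.48 + -9.99*i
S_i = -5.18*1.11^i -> [-5.18, -5.75, -6.38, -7.08, -7.86]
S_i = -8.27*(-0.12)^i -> [-8.27, 0.99, -0.12, 0.01, -0.0]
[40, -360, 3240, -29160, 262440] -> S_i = 40*-9^i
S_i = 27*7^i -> [27, 189, 1323, 9261, 64827]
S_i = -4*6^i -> [-4, -24, -144, -864, -5184]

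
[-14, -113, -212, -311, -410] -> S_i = -14 + -99*i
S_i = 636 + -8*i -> [636, 628, 620, 612, 604]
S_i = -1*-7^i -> [-1, 7, -49, 343, -2401]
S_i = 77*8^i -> [77, 616, 4928, 39424, 315392]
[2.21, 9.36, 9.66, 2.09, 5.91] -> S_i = Random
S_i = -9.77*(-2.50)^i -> [-9.77, 24.42, -61.06, 152.66, -381.64]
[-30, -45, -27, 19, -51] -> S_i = Random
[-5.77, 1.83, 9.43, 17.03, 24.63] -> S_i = -5.77 + 7.60*i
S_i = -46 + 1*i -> [-46, -45, -44, -43, -42]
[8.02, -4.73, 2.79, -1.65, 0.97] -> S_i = 8.02*(-0.59)^i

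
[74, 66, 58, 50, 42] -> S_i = 74 + -8*i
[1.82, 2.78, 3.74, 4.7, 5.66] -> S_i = 1.82 + 0.96*i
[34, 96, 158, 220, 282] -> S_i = 34 + 62*i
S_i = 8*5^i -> [8, 40, 200, 1000, 5000]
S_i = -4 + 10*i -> [-4, 6, 16, 26, 36]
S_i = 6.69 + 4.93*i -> [6.69, 11.62, 16.55, 21.48, 26.41]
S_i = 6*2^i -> [6, 12, 24, 48, 96]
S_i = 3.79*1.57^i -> [3.79, 5.95, 9.34, 14.67, 23.03]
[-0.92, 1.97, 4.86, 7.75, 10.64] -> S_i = -0.92 + 2.89*i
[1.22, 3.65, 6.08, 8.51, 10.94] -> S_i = 1.22 + 2.43*i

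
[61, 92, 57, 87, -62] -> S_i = Random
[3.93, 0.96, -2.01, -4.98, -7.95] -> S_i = 3.93 + -2.97*i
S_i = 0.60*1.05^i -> [0.6, 0.63, 0.66, 0.69, 0.73]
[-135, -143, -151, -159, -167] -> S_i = -135 + -8*i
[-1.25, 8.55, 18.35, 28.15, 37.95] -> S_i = -1.25 + 9.80*i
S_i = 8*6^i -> [8, 48, 288, 1728, 10368]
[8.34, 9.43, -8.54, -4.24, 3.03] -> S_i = Random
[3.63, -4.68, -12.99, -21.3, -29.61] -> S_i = 3.63 + -8.31*i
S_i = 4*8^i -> [4, 32, 256, 2048, 16384]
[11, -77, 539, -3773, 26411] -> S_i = 11*-7^i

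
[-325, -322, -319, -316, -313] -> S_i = -325 + 3*i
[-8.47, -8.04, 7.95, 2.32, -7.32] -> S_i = Random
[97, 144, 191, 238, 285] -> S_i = 97 + 47*i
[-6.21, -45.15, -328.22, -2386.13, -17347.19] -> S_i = -6.21*7.27^i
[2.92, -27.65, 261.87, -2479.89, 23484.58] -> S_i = 2.92*(-9.47)^i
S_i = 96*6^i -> [96, 576, 3456, 20736, 124416]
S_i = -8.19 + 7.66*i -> [-8.19, -0.53, 7.13, 14.79, 22.45]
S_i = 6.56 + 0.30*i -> [6.56, 6.86, 7.16, 7.46, 7.76]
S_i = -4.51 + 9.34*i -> [-4.51, 4.83, 14.17, 23.51, 32.85]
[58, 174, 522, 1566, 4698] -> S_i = 58*3^i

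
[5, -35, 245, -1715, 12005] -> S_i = 5*-7^i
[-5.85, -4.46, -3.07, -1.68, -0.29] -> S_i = -5.85 + 1.39*i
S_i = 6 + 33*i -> [6, 39, 72, 105, 138]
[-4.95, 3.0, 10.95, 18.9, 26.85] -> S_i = -4.95 + 7.95*i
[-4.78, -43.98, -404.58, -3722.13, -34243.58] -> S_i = -4.78*9.20^i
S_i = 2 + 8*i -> [2, 10, 18, 26, 34]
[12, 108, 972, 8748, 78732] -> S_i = 12*9^i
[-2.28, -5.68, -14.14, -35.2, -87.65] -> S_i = -2.28*2.49^i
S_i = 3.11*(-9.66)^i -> [3.11, -30.04, 290.21, -2803.44, 27081.26]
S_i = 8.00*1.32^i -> [8.0, 10.56, 13.94, 18.4, 24.29]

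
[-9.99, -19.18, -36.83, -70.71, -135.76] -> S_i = -9.99*1.92^i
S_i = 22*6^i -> [22, 132, 792, 4752, 28512]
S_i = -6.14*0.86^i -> [-6.14, -5.28, -4.54, -3.91, -3.36]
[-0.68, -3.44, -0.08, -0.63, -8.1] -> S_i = Random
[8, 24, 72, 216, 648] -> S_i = 8*3^i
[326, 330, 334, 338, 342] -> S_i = 326 + 4*i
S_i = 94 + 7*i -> [94, 101, 108, 115, 122]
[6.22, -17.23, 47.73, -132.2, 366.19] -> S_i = 6.22*(-2.77)^i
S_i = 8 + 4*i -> [8, 12, 16, 20, 24]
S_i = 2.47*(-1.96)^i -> [2.47, -4.84, 9.49, -18.6, 36.45]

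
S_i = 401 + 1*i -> [401, 402, 403, 404, 405]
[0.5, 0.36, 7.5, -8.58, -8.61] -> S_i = Random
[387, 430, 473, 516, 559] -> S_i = 387 + 43*i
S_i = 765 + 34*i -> [765, 799, 833, 867, 901]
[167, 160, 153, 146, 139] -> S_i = 167 + -7*i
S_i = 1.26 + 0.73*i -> [1.26, 1.99, 2.72, 3.45, 4.18]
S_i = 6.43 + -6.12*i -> [6.43, 0.31, -5.81, -11.93, -18.05]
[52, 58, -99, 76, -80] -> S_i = Random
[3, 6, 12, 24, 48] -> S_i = 3*2^i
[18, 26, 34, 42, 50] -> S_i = 18 + 8*i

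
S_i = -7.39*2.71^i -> [-7.39, -20.03, -54.27, -147.08, -398.59]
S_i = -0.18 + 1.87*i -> [-0.18, 1.69, 3.56, 5.43, 7.3]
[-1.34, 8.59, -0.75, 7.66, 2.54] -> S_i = Random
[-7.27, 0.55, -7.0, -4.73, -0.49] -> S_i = Random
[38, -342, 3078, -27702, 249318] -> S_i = 38*-9^i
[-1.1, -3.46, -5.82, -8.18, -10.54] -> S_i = -1.10 + -2.36*i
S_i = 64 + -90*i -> [64, -26, -116, -206, -296]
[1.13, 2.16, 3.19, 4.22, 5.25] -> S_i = 1.13 + 1.03*i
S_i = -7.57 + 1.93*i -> [-7.57, -5.64, -3.71, -1.78, 0.15]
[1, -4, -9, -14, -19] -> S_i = 1 + -5*i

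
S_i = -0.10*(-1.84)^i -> [-0.1, 0.18, -0.34, 0.62, -1.15]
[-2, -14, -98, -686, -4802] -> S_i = -2*7^i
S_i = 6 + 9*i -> [6, 15, 24, 33, 42]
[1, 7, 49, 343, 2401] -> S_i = 1*7^i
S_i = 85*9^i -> [85, 765, 6885, 61965, 557685]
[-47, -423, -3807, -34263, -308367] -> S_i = -47*9^i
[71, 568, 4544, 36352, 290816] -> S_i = 71*8^i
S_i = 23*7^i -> [23, 161, 1127, 7889, 55223]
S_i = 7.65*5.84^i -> [7.65, 44.68, 260.91, 1523.7, 8898.42]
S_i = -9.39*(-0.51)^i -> [-9.39, 4.79, -2.44, 1.25, -0.64]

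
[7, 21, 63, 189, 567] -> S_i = 7*3^i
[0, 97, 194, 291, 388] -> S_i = 0 + 97*i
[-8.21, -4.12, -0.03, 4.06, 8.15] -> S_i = -8.21 + 4.09*i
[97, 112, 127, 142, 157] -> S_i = 97 + 15*i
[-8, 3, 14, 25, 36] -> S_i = -8 + 11*i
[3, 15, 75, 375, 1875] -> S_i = 3*5^i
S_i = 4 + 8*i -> [4, 12, 20, 28, 36]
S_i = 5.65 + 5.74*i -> [5.65, 11.39, 17.13, 22.87, 28.61]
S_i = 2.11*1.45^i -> [2.11, 3.06, 4.44, 6.43, 9.33]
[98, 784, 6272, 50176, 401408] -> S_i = 98*8^i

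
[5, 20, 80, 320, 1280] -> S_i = 5*4^i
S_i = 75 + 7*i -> [75, 82, 89, 96, 103]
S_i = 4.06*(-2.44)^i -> [4.06, -9.91, 24.17, -58.98, 143.91]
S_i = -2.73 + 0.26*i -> [-2.73, -2.47, -2.21, -1.95, -1.69]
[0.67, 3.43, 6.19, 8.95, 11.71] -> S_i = 0.67 + 2.76*i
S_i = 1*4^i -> [1, 4, 16, 64, 256]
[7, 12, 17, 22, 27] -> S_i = 7 + 5*i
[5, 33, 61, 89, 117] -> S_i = 5 + 28*i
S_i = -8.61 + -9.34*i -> [-8.61, -17.95, -27.29, -36.63, -45.97]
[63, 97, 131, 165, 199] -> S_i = 63 + 34*i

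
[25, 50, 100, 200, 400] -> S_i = 25*2^i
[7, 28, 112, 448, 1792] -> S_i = 7*4^i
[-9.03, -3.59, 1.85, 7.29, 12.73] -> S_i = -9.03 + 5.44*i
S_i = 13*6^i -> [13, 78, 468, 2808, 16848]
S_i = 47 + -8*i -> [47, 39, 31, 23, 15]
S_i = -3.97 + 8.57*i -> [-3.97, 4.6, 13.17, 21.74, 30.31]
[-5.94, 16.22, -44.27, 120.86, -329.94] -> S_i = -5.94*(-2.73)^i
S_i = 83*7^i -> [83, 581, 4067, 28469, 199283]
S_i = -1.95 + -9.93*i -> [-1.95, -11.88, -21.81, -31.74, -41.67]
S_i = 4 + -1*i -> [4, 3, 2, 1, 0]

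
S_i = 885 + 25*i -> [885, 910, 935, 960, 985]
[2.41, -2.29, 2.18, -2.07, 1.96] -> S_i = 2.41*(-0.95)^i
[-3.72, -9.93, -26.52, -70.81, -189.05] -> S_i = -3.72*2.67^i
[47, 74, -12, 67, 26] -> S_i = Random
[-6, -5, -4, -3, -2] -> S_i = -6 + 1*i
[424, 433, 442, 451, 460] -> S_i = 424 + 9*i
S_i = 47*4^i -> [47, 188, 752, 3008, 12032]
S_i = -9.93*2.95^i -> [-9.93, -29.29, -86.42, -254.93, -752.03]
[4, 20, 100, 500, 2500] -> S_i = 4*5^i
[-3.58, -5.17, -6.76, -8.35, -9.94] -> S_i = -3.58 + -1.59*i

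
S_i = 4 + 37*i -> [4, 41, 78, 115, 152]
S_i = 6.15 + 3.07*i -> [6.15, 9.22, 12.29, 15.36, 18.43]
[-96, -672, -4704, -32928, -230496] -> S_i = -96*7^i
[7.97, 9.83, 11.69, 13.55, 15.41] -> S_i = 7.97 + 1.86*i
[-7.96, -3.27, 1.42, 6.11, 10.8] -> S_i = -7.96 + 4.69*i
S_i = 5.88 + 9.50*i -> [5.88, 15.38, 24.88, 34.38, 43.88]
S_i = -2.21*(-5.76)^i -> [-2.21, 12.73, -73.32, 422.34, -2432.66]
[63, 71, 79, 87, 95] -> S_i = 63 + 8*i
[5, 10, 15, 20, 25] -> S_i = 5 + 5*i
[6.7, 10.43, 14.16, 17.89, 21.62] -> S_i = 6.70 + 3.73*i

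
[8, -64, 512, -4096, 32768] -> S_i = 8*-8^i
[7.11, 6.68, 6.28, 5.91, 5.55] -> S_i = 7.11*0.94^i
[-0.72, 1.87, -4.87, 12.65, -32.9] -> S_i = -0.72*(-2.60)^i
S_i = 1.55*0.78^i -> [1.55, 1.21, 0.94, 0.74, 0.57]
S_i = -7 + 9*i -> [-7, 2, 11, 20, 29]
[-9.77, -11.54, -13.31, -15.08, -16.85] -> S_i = -9.77 + -1.77*i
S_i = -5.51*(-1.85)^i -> [-5.51, 10.19, -18.86, 34.89, -64.54]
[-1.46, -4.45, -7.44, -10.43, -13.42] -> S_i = -1.46 + -2.99*i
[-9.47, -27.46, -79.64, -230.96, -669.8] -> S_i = -9.47*2.90^i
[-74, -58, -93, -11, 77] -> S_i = Random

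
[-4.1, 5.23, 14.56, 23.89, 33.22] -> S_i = -4.10 + 9.33*i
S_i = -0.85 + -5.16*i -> [-0.85, -6.01, -11.17, -16.33, -21.49]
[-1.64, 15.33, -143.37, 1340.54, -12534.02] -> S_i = -1.64*(-9.35)^i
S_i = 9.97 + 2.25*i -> [9.97, 12.22, 14.47, 16.72, 18.97]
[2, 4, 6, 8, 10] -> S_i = 2 + 2*i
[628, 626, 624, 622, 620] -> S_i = 628 + -2*i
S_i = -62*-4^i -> [-62, 248, -992, 3968, -15872]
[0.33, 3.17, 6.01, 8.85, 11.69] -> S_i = 0.33 + 2.84*i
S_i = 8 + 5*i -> [8, 13, 18, 23, 28]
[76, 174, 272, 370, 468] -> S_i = 76 + 98*i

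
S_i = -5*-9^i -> [-5, 45, -405, 3645, -32805]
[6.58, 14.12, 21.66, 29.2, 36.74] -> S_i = 6.58 + 7.54*i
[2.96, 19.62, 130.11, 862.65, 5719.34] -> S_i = 2.96*6.63^i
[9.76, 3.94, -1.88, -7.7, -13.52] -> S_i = 9.76 + -5.82*i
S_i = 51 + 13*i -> [51, 64, 77, 90, 103]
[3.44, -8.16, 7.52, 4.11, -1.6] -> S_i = Random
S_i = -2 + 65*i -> [-2, 63, 128, 193, 258]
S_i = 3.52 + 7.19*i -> [3.52, 10.71, 17.9, 25.09, 32.28]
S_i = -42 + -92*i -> [-42, -134, -226, -318, -410]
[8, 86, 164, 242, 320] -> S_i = 8 + 78*i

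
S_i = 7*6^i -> [7, 42, 252, 1512, 9072]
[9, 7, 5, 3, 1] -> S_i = 9 + -2*i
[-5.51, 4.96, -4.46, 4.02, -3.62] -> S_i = -5.51*(-0.90)^i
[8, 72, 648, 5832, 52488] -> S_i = 8*9^i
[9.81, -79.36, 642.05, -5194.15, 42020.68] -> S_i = 9.81*(-8.09)^i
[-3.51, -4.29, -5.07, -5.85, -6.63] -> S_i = -3.51 + -0.78*i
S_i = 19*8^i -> [19, 152, 1216, 9728, 77824]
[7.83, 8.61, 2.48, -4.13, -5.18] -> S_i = Random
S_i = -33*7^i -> [-33, -231, -1617, -11319, -79233]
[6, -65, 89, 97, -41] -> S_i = Random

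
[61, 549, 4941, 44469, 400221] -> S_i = 61*9^i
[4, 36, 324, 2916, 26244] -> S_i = 4*9^i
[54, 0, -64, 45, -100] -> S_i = Random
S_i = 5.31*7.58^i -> [5.31, 40.25, 305.09, 2312.61, 17529.57]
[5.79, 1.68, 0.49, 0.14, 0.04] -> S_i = 5.79*0.29^i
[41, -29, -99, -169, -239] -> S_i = 41 + -70*i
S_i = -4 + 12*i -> [-4, 8, 20, 32, 44]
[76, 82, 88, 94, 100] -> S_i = 76 + 6*i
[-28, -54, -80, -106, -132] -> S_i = -28 + -26*i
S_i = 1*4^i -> [1, 4, 16, 64, 256]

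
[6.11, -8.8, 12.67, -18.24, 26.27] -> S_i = 6.11*(-1.44)^i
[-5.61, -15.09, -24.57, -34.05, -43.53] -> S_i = -5.61 + -9.48*i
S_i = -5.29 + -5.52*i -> [-5.29, -10.81, -16.33, -21.85, -27.37]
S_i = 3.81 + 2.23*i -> [3.81, 6.04, 8.27, 10.5, 12.73]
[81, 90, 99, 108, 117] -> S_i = 81 + 9*i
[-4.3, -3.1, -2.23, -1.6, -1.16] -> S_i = -4.30*0.72^i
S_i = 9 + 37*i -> [9, 46, 83, 120, 157]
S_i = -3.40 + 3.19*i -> [-3.4, -0.21, 2.98, 6.17, 9.36]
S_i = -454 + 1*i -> [-454, -453, -452, -451, -450]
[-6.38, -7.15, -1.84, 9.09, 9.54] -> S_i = Random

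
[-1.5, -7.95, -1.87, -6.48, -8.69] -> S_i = Random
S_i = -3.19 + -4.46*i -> [-3.19, -7.65, -12.11, -16.57, -21.03]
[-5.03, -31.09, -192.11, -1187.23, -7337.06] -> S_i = -5.03*6.18^i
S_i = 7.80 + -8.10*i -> [7.8, -0.3, -8.4, -16.5, -24.6]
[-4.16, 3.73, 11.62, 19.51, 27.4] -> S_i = -4.16 + 7.89*i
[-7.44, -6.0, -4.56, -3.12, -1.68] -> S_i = -7.44 + 1.44*i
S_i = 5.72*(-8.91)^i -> [5.72, -50.97, 454.1, -4046.03, 36050.13]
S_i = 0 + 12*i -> [0, 12, 24, 36, 48]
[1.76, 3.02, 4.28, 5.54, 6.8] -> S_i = 1.76 + 1.26*i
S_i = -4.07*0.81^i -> [-4.07, -3.3, -2.67, -2.16, -1.75]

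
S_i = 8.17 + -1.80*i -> [8.17, 6.37, 4.57, 2.77, 0.97]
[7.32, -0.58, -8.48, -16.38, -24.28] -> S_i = 7.32 + -7.90*i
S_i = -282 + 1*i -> [-282, -281, -280, -279, -278]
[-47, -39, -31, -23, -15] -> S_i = -47 + 8*i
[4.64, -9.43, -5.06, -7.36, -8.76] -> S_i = Random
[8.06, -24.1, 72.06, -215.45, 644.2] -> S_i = 8.06*(-2.99)^i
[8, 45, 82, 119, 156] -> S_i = 8 + 37*i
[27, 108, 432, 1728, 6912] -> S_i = 27*4^i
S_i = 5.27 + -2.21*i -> [5.27, 3.06, 0.85, -1.36, -3.57]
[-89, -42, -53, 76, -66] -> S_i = Random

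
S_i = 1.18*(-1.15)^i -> [1.18, -1.36, 1.56, -1.79, 2.06]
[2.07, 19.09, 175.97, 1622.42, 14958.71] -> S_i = 2.07*9.22^i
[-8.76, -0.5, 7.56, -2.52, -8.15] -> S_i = Random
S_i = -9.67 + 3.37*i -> [-9.67, -6.3, -2.93, 0.44, 3.81]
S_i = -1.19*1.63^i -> [-1.19, -1.94, -3.16, -5.15, -8.4]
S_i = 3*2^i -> [3, 6, 12, 24, 48]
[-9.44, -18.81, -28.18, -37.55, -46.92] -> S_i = -9.44 + -9.37*i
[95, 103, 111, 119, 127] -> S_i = 95 + 8*i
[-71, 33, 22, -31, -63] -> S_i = Random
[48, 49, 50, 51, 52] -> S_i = 48 + 1*i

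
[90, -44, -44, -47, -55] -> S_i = Random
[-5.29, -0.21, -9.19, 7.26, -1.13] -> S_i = Random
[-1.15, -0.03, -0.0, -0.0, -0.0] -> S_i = -1.15*0.03^i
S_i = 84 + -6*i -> [84, 78, 72, 66, 60]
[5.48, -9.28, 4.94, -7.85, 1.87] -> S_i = Random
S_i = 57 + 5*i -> [57, 62, 67, 72, 77]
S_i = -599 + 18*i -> [-599, -581, -563, -545, -527]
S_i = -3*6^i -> [-3, -18, -108, -648, -3888]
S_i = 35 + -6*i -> [35, 29, 23, 17, 11]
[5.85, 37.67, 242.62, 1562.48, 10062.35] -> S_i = 5.85*6.44^i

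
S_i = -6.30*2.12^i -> [-6.3, -13.36, -28.31, -60.03, -127.26]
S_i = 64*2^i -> [64, 128, 256, 512, 1024]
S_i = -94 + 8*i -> [-94, -86, -78, -70, -62]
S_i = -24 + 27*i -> [-24, 3, 30, 57, 84]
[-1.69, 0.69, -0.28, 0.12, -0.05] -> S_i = -1.69*(-0.41)^i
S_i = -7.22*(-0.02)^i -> [-7.22, 0.14, -0.0, 0.0, -0.0]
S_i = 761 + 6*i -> [761, 767, 773, 779, 785]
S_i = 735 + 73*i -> [735, 808, 881, 954, 1027]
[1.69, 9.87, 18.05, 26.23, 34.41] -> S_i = 1.69 + 8.18*i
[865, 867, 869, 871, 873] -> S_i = 865 + 2*i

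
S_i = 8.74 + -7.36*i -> [8.74, 1.38, -5.98, -13.34, -20.7]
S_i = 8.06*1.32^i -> [8.06, 10.64, 14.04, 18.54, 24.47]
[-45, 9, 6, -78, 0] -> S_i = Random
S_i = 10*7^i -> [10, 70, 490, 3430, 24010]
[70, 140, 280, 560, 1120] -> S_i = 70*2^i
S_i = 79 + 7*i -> [79, 86, 93, 100, 107]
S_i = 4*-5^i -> [4, -20, 100, -500, 2500]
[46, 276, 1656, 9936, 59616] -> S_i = 46*6^i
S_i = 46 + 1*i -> [46, 47, 48, 49, 50]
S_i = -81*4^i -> [-81, -324, -1296, -5184, -20736]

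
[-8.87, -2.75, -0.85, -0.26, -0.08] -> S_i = -8.87*0.31^i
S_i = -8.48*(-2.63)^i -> [-8.48, 22.3, -58.66, 154.26, -405.71]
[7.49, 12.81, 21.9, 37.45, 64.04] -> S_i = 7.49*1.71^i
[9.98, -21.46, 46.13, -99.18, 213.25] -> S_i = 9.98*(-2.15)^i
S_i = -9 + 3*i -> [-9, -6, -3, 0, 3]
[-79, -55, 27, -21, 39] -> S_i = Random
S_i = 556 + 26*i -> [556, 582, 608, 634, 660]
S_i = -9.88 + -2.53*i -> [-9.88, -12.41, -14.94, -17.47, -20.0]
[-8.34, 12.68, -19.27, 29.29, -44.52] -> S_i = -8.34*(-1.52)^i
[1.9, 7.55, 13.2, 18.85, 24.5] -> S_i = 1.90 + 5.65*i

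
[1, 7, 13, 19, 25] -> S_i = 1 + 6*i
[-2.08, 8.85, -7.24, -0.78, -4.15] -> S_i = Random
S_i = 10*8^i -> [10, 80, 640, 5120, 40960]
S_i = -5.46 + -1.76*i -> [-5.46, -7.22, -8.98, -10.74, -12.5]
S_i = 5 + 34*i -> [5, 39, 73, 107, 141]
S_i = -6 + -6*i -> [-6, -12, -18, -24, -30]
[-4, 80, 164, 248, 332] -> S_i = -4 + 84*i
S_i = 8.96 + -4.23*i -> [8.96, 4.73, 0.5, -3.73, -7.96]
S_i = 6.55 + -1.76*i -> [6.55, 4.79, 3.03, 1.27, -0.49]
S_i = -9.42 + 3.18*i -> [-9.42, -6.24, -3.06, 0.12, 3.3]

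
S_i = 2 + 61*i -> [2, 63, 124, 185, 246]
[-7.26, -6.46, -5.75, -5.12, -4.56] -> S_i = -7.26*0.89^i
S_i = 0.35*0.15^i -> [0.35, 0.05, 0.01, 0.0, 0.0]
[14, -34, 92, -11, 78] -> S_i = Random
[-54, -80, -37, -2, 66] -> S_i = Random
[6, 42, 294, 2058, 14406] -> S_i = 6*7^i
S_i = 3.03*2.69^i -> [3.03, 8.15, 21.93, 58.98, 158.65]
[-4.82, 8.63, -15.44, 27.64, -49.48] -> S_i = -4.82*(-1.79)^i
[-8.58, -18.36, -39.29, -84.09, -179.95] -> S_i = -8.58*2.14^i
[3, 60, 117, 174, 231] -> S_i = 3 + 57*i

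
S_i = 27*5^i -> [27, 135, 675, 3375, 16875]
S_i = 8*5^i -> [8, 40, 200, 1000, 5000]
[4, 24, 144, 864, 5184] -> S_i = 4*6^i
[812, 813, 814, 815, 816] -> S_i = 812 + 1*i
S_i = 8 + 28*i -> [8, 36, 64, 92, 120]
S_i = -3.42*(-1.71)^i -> [-3.42, 5.85, -10.0, 17.1, -29.24]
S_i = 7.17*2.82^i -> [7.17, 20.22, 57.02, 160.79, 453.44]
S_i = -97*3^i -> [-97, -291, -873, -2619, -7857]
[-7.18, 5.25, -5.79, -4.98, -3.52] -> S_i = Random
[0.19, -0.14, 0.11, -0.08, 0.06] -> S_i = 0.19*(-0.75)^i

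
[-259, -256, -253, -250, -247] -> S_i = -259 + 3*i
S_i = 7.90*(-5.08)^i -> [7.9, -40.13, 203.87, -1035.66, 5261.17]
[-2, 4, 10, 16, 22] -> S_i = -2 + 6*i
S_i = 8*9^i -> [8, 72, 648, 5832, 52488]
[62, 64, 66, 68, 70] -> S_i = 62 + 2*i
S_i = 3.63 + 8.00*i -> [3.63, 11.63, 19.63, 27.63, 35.63]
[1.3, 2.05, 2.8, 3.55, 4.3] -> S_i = 1.30 + 0.75*i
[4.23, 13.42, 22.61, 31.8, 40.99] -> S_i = 4.23 + 9.19*i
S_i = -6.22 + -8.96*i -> [-6.22, -15.18, -24.14, -33.1, -42.06]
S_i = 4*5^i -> [4, 20, 100, 500, 2500]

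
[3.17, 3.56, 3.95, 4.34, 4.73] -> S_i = 3.17 + 0.39*i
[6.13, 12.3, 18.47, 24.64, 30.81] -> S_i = 6.13 + 6.17*i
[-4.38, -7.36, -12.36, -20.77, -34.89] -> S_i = -4.38*1.68^i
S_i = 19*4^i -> [19, 76, 304, 1216, 4864]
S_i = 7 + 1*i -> [7, 8, 9, 10, 11]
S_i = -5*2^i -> [-5, -10, -20, -40, -80]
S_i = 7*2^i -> [7, 14, 28, 56, 112]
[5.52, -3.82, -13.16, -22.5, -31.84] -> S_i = 5.52 + -9.34*i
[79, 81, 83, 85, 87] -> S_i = 79 + 2*i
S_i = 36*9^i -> [36, 324, 2916, 26244, 236196]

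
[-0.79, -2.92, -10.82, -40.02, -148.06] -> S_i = -0.79*3.70^i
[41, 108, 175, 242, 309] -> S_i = 41 + 67*i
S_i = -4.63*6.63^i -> [-4.63, -30.7, -203.52, -1349.34, -8946.13]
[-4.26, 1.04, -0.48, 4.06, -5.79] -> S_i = Random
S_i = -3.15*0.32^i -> [-3.15, -1.01, -0.32, -0.1, -0.03]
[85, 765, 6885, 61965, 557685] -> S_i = 85*9^i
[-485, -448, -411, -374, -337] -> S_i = -485 + 37*i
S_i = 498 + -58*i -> [498, 440, 382, 324, 266]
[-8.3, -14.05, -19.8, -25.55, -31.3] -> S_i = -8.30 + -5.75*i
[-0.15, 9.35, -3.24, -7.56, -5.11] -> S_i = Random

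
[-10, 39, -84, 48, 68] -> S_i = Random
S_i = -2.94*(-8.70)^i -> [-2.94, 25.58, -222.53, 1936.0, -16843.19]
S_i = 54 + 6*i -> [54, 60, 66, 72, 78]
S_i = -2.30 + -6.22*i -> [-2.3, -8.52, -14.74, -20.96, -27.18]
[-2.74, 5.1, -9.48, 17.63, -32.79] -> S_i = -2.74*(-1.86)^i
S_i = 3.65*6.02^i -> [3.65, 21.97, 132.28, 796.31, 4793.79]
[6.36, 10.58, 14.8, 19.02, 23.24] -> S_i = 6.36 + 4.22*i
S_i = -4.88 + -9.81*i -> [-4.88, -14.69, -24.5, -34.31, -44.12]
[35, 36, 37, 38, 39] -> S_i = 35 + 1*i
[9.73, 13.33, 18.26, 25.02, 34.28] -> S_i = 9.73*1.37^i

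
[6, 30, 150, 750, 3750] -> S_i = 6*5^i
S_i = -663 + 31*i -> [-663, -632, -601, -570, -539]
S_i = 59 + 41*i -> [59, 100, 141, 182, 223]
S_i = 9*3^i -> [9, 27, 81, 243, 729]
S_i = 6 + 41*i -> [6, 47, 88, 129, 170]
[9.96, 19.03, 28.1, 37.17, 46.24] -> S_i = 9.96 + 9.07*i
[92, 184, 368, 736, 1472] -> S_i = 92*2^i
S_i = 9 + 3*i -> [9, 12, 15, 18, 21]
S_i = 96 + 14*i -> [96, 110, 124, 138, 152]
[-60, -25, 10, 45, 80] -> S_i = -60 + 35*i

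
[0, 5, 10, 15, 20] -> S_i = 0 + 5*i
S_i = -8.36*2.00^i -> [-8.36, -16.72, -33.44, -66.88, -133.76]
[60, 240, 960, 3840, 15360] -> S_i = 60*4^i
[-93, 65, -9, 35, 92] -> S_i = Random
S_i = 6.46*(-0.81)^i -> [6.46, -5.23, 4.24, -3.43, 2.78]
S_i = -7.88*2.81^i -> [-7.88, -22.14, -62.22, -174.84, -491.31]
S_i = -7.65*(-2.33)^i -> [-7.65, 17.82, -41.53, 96.77, -225.47]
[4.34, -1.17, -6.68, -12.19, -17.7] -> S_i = 4.34 + -5.51*i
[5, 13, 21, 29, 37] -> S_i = 5 + 8*i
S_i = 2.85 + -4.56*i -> [2.85, -1.71, -6.27, -10.83, -15.39]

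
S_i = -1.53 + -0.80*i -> [-1.53, -2.33, -3.13, -3.93, -4.73]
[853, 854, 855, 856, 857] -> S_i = 853 + 1*i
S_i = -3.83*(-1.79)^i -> [-3.83, 6.86, -12.27, 21.97, -39.32]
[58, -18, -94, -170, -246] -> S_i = 58 + -76*i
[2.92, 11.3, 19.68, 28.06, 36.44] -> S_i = 2.92 + 8.38*i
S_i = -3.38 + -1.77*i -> [-3.38, -5.15, -6.92, -8.69, -10.46]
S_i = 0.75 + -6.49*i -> [0.75, -5.74, -12.23, -18.72, -25.21]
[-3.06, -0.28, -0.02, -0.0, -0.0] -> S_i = -3.06*0.09^i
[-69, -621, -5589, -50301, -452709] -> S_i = -69*9^i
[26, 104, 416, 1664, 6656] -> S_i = 26*4^i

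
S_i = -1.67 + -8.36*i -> [-1.67, -10.03, -18.39, -26.75, -35.11]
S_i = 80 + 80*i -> [80, 160, 240, 320, 400]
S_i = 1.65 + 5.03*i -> [1.65, 6.68, 11.71, 16.74, 21.77]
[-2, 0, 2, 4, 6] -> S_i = -2 + 2*i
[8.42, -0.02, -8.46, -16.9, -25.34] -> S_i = 8.42 + -8.44*i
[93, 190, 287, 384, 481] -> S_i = 93 + 97*i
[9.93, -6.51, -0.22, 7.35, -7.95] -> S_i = Random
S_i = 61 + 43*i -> [61, 104, 147, 190, 233]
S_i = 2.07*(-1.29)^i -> [2.07, -2.67, 3.44, -4.44, 5.73]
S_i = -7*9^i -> [-7, -63, -567, -5103, -45927]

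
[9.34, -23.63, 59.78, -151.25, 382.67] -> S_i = 9.34*(-2.53)^i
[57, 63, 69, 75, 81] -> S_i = 57 + 6*i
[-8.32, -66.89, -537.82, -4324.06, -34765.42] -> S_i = -8.32*8.04^i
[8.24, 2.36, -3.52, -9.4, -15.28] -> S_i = 8.24 + -5.88*i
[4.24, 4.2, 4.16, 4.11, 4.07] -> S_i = 4.24*0.99^i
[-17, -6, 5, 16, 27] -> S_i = -17 + 11*i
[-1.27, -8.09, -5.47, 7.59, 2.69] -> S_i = Random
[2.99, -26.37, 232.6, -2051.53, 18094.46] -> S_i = 2.99*(-8.82)^i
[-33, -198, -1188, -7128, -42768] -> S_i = -33*6^i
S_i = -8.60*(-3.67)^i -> [-8.6, 31.56, -115.83, 425.11, -1560.14]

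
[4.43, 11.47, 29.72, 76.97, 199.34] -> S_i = 4.43*2.59^i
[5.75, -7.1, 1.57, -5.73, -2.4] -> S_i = Random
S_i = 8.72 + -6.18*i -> [8.72, 2.54, -3.64, -9.82, -16.0]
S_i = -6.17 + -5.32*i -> [-6.17, -11.49, -16.81, -22.13, -27.45]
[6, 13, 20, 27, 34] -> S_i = 6 + 7*i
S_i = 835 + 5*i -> [835, 840, 845, 850, 855]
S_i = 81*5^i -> [81, 405, 2025, 10125, 50625]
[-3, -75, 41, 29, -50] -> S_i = Random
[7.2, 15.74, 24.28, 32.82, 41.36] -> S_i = 7.20 + 8.54*i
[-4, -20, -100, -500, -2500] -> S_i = -4*5^i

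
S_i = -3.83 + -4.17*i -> [-3.83, -8.0, -12.17, -16.34, -20.51]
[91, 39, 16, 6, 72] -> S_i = Random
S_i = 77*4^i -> [77, 308, 1232, 4928, 19712]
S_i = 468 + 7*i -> [468, 475, 482, 489, 496]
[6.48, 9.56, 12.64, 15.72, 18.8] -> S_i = 6.48 + 3.08*i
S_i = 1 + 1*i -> [1, 2, 3, 4, 5]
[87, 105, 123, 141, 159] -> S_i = 87 + 18*i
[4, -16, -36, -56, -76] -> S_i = 4 + -20*i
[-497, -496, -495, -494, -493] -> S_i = -497 + 1*i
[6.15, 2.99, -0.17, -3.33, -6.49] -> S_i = 6.15 + -3.16*i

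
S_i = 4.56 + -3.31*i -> [4.56, 1.25, -2.06, -5.37, -8.68]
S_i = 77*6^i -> [77, 462, 2772, 16632, 99792]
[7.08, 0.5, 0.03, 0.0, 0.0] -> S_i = 7.08*0.07^i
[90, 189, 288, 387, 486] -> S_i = 90 + 99*i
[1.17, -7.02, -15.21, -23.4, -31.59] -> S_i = 1.17 + -8.19*i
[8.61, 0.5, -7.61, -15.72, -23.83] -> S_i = 8.61 + -8.11*i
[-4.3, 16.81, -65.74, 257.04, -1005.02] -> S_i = -4.30*(-3.91)^i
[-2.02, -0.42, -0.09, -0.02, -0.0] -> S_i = -2.02*0.21^i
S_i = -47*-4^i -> [-47, 188, -752, 3008, -12032]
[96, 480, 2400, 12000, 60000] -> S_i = 96*5^i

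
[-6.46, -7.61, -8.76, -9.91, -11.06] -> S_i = -6.46 + -1.15*i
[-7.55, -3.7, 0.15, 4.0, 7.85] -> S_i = -7.55 + 3.85*i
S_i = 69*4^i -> [69, 276, 1104, 4416, 17664]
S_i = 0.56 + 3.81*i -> [0.56, 4.37, 8.18, 11.99, 15.8]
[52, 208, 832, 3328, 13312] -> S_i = 52*4^i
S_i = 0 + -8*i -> [0, -8, -16, -24, -32]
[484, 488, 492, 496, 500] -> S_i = 484 + 4*i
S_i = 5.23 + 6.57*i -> [5.23, 11.8, 18.37, 24.94, 31.51]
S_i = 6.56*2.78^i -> [6.56, 18.24, 50.7, 140.94, 391.82]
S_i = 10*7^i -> [10, 70, 490, 3430, 24010]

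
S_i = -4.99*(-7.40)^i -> [-4.99, 36.93, -273.25, 2022.07, -14963.3]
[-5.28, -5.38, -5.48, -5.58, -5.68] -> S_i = -5.28 + -0.10*i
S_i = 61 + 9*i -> [61, 70, 79, 88, 97]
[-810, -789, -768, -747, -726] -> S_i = -810 + 21*i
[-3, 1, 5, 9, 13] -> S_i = -3 + 4*i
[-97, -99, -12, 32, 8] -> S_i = Random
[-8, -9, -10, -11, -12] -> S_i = -8 + -1*i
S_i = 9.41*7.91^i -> [9.41, 74.43, 588.77, 4657.14, 36837.96]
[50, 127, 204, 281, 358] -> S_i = 50 + 77*i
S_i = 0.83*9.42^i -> [0.83, 7.82, 73.65, 693.79, 6535.54]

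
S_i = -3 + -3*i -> [-3, -6, -9, -12, -15]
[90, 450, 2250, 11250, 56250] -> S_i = 90*5^i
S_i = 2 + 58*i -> [2, 60, 118, 176, 234]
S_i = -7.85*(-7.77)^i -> [-7.85, 60.99, -473.93, 3682.41, -28612.36]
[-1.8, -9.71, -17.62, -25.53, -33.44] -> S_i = -1.80 + -7.91*i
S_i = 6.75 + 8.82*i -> [6.75, 15.57, 24.39, 33.21, 42.03]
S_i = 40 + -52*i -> [40, -12, -64, -116, -168]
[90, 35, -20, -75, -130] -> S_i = 90 + -55*i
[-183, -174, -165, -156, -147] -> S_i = -183 + 9*i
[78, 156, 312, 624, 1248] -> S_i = 78*2^i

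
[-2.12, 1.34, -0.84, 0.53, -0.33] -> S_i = -2.12*(-0.63)^i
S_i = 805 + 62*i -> [805, 867, 929, 991, 1053]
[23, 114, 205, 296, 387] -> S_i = 23 + 91*i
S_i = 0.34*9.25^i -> [0.34, 3.14, 29.09, 269.09, 2489.12]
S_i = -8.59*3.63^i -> [-8.59, -31.18, -113.19, -410.88, -1491.49]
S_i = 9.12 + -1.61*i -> [9.12, 7.51, 5.9, 4.29, 2.68]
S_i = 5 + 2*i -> [5, 7, 9, 11, 13]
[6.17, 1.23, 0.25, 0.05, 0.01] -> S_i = 6.17*0.20^i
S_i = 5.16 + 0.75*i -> [5.16, 5.91, 6.66, 7.41, 8.16]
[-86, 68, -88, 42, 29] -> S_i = Random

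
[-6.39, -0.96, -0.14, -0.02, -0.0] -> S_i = -6.39*0.15^i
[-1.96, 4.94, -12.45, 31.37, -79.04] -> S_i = -1.96*(-2.52)^i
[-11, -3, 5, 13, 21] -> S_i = -11 + 8*i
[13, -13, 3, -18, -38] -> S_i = Random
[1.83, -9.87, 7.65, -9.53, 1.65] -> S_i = Random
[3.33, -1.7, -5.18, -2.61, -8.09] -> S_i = Random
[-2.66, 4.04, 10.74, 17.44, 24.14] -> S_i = -2.66 + 6.70*i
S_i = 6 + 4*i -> [6, 10, 14, 18, 22]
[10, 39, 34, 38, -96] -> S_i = Random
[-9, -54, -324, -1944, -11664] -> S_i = -9*6^i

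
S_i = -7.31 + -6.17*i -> [-7.31, -13.48, -19.65, -25.82, -31.99]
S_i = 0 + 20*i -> [0, 20, 40, 60, 80]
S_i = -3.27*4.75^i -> [-3.27, -15.53, -73.78, -350.45, -1664.65]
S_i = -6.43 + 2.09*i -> [-6.43, -4.34, -2.25, -0.16, 1.93]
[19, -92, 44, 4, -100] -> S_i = Random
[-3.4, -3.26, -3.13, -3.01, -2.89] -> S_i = -3.40*0.96^i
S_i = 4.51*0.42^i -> [4.51, 1.89, 0.8, 0.33, 0.14]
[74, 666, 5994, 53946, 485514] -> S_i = 74*9^i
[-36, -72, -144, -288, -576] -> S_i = -36*2^i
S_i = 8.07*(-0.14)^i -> [8.07, -1.13, 0.16, -0.02, 0.0]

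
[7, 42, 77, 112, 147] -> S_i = 7 + 35*i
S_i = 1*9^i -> [1, 9, 81, 729, 6561]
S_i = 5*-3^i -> [5, -15, 45, -135, 405]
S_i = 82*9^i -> [82, 738, 6642, 59778, 538002]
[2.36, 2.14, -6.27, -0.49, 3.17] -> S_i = Random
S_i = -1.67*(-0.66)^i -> [-1.67, 1.1, -0.73, 0.48, -0.32]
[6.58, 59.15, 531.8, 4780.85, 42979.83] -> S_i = 6.58*8.99^i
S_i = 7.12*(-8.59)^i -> [7.12, -61.16, 525.37, -4512.94, 38766.15]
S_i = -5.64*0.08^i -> [-5.64, -0.45, -0.04, -0.0, -0.0]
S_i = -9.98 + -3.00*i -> [-9.98, -12.98, -15.98, -18.98, -21.98]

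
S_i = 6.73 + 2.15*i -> [6.73, 8.88, 11.03, 13.18, 15.33]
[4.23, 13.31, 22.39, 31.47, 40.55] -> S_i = 4.23 + 9.08*i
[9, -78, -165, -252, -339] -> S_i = 9 + -87*i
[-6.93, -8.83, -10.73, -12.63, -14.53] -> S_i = -6.93 + -1.90*i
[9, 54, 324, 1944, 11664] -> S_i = 9*6^i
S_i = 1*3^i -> [1, 3, 9, 27, 81]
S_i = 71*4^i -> [71, 284, 1136, 4544, 18176]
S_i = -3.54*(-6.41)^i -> [-3.54, 22.69, -145.45, 932.35, -5976.34]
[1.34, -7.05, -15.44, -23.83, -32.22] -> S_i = 1.34 + -8.39*i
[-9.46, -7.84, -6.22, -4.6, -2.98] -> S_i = -9.46 + 1.62*i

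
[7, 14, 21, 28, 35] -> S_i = 7 + 7*i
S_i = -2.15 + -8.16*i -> [-2.15, -10.31, -18.47, -26.63, -34.79]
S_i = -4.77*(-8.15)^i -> [-4.77, 38.88, -316.84, 2582.21, -21044.99]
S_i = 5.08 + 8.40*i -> [5.08, 13.48, 21.88, 30.28, 38.68]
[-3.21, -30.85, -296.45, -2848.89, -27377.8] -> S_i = -3.21*9.61^i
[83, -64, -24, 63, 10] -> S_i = Random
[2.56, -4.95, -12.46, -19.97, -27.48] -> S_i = 2.56 + -7.51*i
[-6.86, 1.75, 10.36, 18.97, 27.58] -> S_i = -6.86 + 8.61*i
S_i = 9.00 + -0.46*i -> [9.0, 8.54, 8.08, 7.62, 7.16]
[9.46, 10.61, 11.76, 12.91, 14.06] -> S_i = 9.46 + 1.15*i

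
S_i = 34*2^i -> [34, 68, 136, 272, 544]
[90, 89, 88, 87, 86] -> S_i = 90 + -1*i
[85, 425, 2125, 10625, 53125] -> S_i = 85*5^i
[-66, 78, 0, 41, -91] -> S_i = Random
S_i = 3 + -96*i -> [3, -93, -189, -285, -381]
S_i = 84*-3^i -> [84, -252, 756, -2268, 6804]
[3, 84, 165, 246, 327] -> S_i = 3 + 81*i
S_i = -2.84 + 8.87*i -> [-2.84, 6.03, 14.9, 23.77, 32.64]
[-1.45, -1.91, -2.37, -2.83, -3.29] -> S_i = -1.45 + -0.46*i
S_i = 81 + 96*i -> [81, 177, 273, 369, 465]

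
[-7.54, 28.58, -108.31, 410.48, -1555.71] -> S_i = -7.54*(-3.79)^i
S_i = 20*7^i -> [20, 140, 980, 6860, 48020]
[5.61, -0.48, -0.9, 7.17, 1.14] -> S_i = Random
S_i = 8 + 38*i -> [8, 46, 84, 122, 160]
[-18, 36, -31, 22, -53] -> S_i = Random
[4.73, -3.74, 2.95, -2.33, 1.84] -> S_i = 4.73*(-0.79)^i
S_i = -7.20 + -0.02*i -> [-7.2, -7.22, -7.24, -7.26, -7.28]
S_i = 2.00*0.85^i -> [2.0, 1.7, 1.44, 1.23, 1.04]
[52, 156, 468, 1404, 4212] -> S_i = 52*3^i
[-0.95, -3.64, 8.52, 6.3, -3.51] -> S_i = Random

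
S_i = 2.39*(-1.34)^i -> [2.39, -3.2, 4.29, -5.75, 7.71]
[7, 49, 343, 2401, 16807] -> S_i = 7*7^i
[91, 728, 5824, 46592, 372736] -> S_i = 91*8^i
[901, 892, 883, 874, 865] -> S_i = 901 + -9*i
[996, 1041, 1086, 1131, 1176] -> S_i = 996 + 45*i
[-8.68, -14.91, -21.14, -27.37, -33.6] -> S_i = -8.68 + -6.23*i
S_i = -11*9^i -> [-11, -99, -891, -8019, -72171]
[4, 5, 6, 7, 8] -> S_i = 4 + 1*i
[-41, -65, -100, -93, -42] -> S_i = Random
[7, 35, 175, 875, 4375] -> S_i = 7*5^i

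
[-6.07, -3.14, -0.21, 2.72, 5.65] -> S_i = -6.07 + 2.93*i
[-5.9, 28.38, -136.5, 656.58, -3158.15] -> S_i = -5.90*(-4.81)^i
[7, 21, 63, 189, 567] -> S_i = 7*3^i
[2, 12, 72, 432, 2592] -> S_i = 2*6^i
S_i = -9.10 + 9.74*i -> [-9.1, 0.64, 10.38, 20.12, 29.86]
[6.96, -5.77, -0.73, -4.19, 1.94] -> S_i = Random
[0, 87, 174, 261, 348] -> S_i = 0 + 87*i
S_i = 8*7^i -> [8, 56, 392, 2744, 19208]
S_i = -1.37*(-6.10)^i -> [-1.37, 8.36, -50.98, 310.96, -1896.88]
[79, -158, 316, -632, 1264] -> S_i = 79*-2^i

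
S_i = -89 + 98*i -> [-89, 9, 107, 205, 303]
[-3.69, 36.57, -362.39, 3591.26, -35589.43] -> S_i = -3.69*(-9.91)^i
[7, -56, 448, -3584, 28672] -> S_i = 7*-8^i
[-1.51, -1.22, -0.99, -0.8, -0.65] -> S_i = -1.51*0.81^i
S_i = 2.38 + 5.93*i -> [2.38, 8.31, 14.24, 20.17, 26.1]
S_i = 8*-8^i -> [8, -64, 512, -4096, 32768]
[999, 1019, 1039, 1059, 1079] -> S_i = 999 + 20*i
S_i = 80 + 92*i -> [80, 172, 264, 356, 448]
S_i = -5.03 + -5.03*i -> [-5.03, -10.06, -15.09, -20.12, -25.15]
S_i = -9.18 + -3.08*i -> [-9.18, -12.26, -15.34, -18.42, -21.5]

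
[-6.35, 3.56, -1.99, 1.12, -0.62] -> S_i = -6.35*(-0.56)^i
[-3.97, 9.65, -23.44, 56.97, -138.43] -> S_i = -3.97*(-2.43)^i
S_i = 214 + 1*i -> [214, 215, 216, 217, 218]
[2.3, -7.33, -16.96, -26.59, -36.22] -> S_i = 2.30 + -9.63*i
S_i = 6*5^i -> [6, 30, 150, 750, 3750]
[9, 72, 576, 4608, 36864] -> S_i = 9*8^i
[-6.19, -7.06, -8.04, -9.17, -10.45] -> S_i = -6.19*1.14^i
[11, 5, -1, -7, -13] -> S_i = 11 + -6*i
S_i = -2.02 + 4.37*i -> [-2.02, 2.35, 6.72, 11.09, 15.46]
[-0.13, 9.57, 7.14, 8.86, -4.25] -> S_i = Random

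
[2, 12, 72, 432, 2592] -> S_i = 2*6^i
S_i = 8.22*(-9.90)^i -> [8.22, -81.38, 805.64, -7975.86, 78960.99]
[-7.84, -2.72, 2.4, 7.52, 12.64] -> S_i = -7.84 + 5.12*i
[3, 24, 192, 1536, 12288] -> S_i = 3*8^i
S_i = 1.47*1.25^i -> [1.47, 1.84, 2.3, 2.87, 3.59]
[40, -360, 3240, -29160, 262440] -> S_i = 40*-9^i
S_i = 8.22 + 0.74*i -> [8.22, 8.96, 9.7, 10.44, 11.18]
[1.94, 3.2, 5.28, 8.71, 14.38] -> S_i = 1.94*1.65^i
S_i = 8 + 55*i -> [8, 63, 118, 173, 228]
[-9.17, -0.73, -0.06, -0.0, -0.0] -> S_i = -9.17*0.08^i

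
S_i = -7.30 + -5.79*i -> [-7.3, -13.09, -18.88, -24.67, -30.46]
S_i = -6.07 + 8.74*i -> [-6.07, 2.67, 11.41, 20.15, 28.89]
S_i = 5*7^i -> [5, 35, 245, 1715, 12005]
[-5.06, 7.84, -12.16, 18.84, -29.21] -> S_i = -5.06*(-1.55)^i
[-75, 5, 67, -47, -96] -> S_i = Random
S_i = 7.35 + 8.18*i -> [7.35, 15.53, 23.71, 31.89, 40.07]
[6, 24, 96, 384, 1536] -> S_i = 6*4^i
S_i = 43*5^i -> [43, 215, 1075, 5375, 26875]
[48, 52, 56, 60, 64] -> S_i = 48 + 4*i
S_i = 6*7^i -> [6, 42, 294, 2058, 14406]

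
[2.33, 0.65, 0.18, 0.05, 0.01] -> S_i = 2.33*0.28^i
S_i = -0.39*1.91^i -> [-0.39, -0.74, -1.42, -2.72, -5.19]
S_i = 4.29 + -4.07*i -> [4.29, 0.22, -3.85, -7.92, -11.99]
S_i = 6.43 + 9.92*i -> [6.43, 16.35, 26.27, 36.19, 46.11]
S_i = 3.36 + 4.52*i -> [3.36, 7.88, 12.4, 16.92, 21.44]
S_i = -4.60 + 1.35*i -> [-4.6, -3.25, -1.9, -0.55, 0.8]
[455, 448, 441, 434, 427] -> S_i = 455 + -7*i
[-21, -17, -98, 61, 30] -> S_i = Random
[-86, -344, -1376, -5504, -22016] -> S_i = -86*4^i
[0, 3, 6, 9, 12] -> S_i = 0 + 3*i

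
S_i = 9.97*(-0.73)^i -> [9.97, -7.28, 5.31, -3.88, 2.83]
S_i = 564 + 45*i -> [564, 609, 654, 699, 744]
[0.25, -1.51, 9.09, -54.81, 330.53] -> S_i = 0.25*(-6.03)^i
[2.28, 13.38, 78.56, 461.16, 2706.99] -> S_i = 2.28*5.87^i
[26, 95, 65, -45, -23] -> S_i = Random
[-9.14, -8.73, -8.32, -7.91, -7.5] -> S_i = -9.14 + 0.41*i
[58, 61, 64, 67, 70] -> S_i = 58 + 3*i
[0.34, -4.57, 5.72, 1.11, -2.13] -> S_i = Random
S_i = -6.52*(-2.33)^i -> [-6.52, 15.19, -35.4, 82.47, -192.16]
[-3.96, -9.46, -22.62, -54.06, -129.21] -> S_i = -3.96*2.39^i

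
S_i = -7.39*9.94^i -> [-7.39, -73.46, -730.16, -7257.78, -72142.3]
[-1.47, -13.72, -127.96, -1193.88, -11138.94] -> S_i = -1.47*9.33^i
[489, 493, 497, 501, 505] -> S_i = 489 + 4*i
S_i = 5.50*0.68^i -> [5.5, 3.74, 2.54, 1.73, 1.18]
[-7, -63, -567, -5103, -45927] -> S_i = -7*9^i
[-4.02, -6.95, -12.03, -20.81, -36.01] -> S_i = -4.02*1.73^i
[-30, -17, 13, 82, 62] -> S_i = Random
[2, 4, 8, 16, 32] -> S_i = 2*2^i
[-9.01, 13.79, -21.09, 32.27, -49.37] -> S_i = -9.01*(-1.53)^i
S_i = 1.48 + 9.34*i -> [1.48, 10.82, 20.16, 29.5, 38.84]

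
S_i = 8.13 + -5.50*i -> [8.13, 2.63, -2.87, -8.37, -13.87]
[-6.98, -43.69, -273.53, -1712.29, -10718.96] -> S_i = -6.98*6.26^i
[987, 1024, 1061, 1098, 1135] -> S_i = 987 + 37*i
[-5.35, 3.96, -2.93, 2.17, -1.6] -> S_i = -5.35*(-0.74)^i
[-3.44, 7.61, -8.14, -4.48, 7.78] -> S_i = Random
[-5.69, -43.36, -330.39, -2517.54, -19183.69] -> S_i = -5.69*7.62^i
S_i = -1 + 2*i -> [-1, 1, 3, 5, 7]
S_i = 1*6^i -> [1, 6, 36, 216, 1296]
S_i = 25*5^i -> [25, 125, 625, 3125, 15625]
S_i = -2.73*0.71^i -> [-2.73, -1.94, -1.38, -0.98, -0.69]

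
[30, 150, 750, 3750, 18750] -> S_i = 30*5^i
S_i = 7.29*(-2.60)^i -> [7.29, -18.95, 49.28, -128.13, 333.14]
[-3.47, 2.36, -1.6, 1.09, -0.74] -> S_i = -3.47*(-0.68)^i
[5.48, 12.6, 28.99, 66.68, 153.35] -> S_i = 5.48*2.30^i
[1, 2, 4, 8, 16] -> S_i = 1*2^i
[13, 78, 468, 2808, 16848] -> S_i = 13*6^i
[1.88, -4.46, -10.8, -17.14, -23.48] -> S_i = 1.88 + -6.34*i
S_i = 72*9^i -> [72, 648, 5832, 52488, 472392]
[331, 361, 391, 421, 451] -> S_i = 331 + 30*i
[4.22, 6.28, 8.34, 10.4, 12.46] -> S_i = 4.22 + 2.06*i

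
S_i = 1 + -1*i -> [1, 0, -1, -2, -3]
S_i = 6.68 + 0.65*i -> [6.68, 7.33, 7.98, 8.63, 9.28]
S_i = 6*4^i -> [6, 24, 96, 384, 1536]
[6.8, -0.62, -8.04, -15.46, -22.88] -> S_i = 6.80 + -7.42*i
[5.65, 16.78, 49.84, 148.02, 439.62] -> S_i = 5.65*2.97^i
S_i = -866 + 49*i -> [-866, -817, -768, -719, -670]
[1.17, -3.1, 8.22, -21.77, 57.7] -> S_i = 1.17*(-2.65)^i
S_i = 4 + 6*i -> [4, 10, 16, 22, 28]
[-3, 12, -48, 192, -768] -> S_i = -3*-4^i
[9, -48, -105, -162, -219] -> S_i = 9 + -57*i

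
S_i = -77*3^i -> [-77, -231, -693, -2079, -6237]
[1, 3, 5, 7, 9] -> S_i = 1 + 2*i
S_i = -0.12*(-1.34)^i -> [-0.12, 0.16, -0.22, 0.29, -0.39]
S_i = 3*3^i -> [3, 9, 27, 81, 243]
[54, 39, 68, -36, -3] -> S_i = Random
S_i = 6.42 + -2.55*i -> [6.42, 3.87, 1.32, -1.23, -3.78]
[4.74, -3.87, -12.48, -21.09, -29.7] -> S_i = 4.74 + -8.61*i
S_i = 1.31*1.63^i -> [1.31, 2.14, 3.48, 5.67, 9.25]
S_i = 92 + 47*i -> [92, 139, 186, 233, 280]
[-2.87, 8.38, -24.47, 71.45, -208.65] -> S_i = -2.87*(-2.92)^i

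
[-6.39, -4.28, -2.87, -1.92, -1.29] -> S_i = -6.39*0.67^i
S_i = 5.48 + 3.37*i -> [5.48, 8.85, 12.22, 15.59, 18.96]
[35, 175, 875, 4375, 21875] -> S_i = 35*5^i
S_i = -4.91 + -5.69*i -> [-4.91, -10.6, -16.29, -21.98, -27.67]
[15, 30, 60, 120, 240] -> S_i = 15*2^i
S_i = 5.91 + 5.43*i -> [5.91, 11.34, 16.77, 22.2, 27.63]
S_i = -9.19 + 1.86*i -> [-9.19, -7.33, -5.47, -3.61, -1.75]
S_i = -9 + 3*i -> [-9, -6, -3, 0, 3]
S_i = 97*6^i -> [97, 582, 3492, 20952, 125712]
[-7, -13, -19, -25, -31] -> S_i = -7 + -6*i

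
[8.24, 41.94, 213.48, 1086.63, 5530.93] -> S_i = 8.24*5.09^i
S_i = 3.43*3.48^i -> [3.43, 11.94, 41.54, 144.55, 503.05]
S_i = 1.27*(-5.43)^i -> [1.27, -6.9, 37.45, -203.33, 1104.09]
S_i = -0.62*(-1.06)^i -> [-0.62, 0.66, -0.7, 0.74, -0.78]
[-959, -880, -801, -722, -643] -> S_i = -959 + 79*i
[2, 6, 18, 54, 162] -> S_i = 2*3^i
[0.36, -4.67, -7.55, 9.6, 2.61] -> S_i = Random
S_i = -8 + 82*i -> [-8, 74, 156, 238, 320]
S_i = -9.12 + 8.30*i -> [-9.12, -0.82, 7.48, 15.78, 24.08]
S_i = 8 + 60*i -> [8, 68, 128, 188, 248]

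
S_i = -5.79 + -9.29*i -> [-5.79, -15.08, -24.37, -33.66, -42.95]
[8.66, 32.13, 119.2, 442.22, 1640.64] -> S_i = 8.66*3.71^i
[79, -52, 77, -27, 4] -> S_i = Random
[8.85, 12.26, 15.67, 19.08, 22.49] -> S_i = 8.85 + 3.41*i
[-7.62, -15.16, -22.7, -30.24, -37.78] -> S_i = -7.62 + -7.54*i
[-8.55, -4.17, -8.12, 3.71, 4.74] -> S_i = Random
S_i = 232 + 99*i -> [232, 331, 430, 529, 628]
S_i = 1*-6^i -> [1, -6, 36, -216, 1296]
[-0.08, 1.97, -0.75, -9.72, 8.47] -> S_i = Random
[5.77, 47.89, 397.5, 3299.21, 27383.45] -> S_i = 5.77*8.30^i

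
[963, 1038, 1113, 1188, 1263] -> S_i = 963 + 75*i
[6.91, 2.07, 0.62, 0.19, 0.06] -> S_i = 6.91*0.30^i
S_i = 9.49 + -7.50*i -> [9.49, 1.99, -5.51, -13.01, -20.51]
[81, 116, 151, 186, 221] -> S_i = 81 + 35*i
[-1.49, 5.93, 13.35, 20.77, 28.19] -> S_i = -1.49 + 7.42*i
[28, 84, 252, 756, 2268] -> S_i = 28*3^i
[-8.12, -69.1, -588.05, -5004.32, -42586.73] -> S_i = -8.12*8.51^i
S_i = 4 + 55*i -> [4, 59, 114, 169, 224]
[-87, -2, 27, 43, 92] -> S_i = Random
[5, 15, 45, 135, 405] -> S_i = 5*3^i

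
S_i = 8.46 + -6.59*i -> [8.46, 1.87, -4.72, -11.31, -17.9]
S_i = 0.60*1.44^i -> [0.6, 0.86, 1.24, 1.79, 2.58]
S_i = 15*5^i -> [15, 75, 375, 1875, 9375]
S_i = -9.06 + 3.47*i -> [-9.06, -5.59, -2.12, 1.35, 4.82]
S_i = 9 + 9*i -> [9, 18, 27, 36, 45]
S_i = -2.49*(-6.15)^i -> [-2.49, 15.31, -94.18, 579.19, -3562.05]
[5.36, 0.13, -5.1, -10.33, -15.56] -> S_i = 5.36 + -5.23*i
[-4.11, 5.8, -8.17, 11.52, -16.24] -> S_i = -4.11*(-1.41)^i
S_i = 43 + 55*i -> [43, 98, 153, 208, 263]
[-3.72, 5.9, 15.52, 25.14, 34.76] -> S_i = -3.72 + 9.62*i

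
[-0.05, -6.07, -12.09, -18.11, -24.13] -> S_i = -0.05 + -6.02*i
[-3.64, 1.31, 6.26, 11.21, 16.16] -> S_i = -3.64 + 4.95*i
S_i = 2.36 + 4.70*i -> [2.36, 7.06, 11.76, 16.46, 21.16]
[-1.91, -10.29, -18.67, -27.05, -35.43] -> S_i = -1.91 + -8.38*i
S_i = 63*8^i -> [63, 504, 4032, 32256, 258048]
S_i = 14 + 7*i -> [14, 21, 28, 35, 42]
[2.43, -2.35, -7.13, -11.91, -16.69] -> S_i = 2.43 + -4.78*i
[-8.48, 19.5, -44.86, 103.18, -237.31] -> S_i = -8.48*(-2.30)^i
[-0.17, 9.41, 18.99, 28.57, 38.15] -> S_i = -0.17 + 9.58*i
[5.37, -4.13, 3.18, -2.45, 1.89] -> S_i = 5.37*(-0.77)^i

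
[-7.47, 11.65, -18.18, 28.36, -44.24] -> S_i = -7.47*(-1.56)^i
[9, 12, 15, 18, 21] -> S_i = 9 + 3*i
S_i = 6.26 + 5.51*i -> [6.26, 11.77, 17.28, 22.79, 28.3]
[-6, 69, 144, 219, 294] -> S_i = -6 + 75*i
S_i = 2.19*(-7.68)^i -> [2.19, -16.82, 129.17, -992.04, 7618.84]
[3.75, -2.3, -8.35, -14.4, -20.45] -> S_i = 3.75 + -6.05*i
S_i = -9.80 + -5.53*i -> [-9.8, -15.33, -20.86, -26.39, -31.92]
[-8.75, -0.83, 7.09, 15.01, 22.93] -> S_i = -8.75 + 7.92*i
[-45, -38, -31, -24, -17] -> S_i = -45 + 7*i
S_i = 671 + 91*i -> [671, 762, 853, 944, 1035]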